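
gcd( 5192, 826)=118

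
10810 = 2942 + 7868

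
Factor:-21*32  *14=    - 9408= - 2^6 * 3^1*7^2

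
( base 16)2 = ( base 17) 2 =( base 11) 2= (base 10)2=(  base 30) 2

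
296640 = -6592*( - 45 ) 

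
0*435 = 0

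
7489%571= 66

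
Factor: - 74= - 2^1*37^1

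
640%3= 1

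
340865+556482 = 897347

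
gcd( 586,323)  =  1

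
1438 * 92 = 132296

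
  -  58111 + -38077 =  - 96188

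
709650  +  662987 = 1372637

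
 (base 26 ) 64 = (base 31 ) 55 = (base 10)160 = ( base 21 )7d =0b10100000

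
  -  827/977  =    -  1 + 150/977 = - 0.85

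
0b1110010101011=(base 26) am7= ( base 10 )7339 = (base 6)53551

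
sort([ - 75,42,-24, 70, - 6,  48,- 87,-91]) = [-91, -87, - 75, - 24, - 6, 42, 48,70]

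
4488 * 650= 2917200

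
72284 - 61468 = 10816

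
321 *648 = 208008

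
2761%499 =266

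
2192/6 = 1096/3 = 365.33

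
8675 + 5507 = 14182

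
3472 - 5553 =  - 2081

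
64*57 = 3648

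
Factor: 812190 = 2^1 * 3^1*5^1*27073^1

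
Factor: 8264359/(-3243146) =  - 2^( - 1)*43^(  -  2 )*107^1 * 877^( - 1 ) * 77237^1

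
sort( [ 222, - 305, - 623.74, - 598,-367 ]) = [-623.74, - 598,  -  367, - 305, 222 ] 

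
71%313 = 71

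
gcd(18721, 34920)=97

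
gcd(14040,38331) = 9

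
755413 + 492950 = 1248363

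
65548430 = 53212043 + 12336387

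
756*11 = 8316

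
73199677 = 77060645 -3860968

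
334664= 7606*44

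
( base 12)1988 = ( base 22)6a4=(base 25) 503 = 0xc38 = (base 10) 3128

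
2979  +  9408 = 12387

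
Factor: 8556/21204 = 23/57 = 3^(-1) * 19^( - 1 )*23^1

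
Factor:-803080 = -2^3*5^1*17^1*1181^1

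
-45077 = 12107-57184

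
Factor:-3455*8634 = -2^1*3^1 * 5^1*691^1*1439^1 = -29830470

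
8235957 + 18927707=27163664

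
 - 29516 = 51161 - 80677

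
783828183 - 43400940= 740427243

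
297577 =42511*7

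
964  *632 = 609248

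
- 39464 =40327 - 79791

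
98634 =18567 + 80067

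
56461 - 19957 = 36504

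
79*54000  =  4266000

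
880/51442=440/25721 = 0.02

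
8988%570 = 438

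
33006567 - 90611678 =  - 57605111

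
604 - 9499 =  - 8895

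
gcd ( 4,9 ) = 1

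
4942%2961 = 1981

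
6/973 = 6/973 = 0.01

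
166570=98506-- 68064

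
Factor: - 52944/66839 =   -  2^4*3^1*89^(-1 )*751^( - 1)* 1103^1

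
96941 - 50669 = 46272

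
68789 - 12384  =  56405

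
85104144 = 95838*888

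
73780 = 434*170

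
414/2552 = 207/1276 = 0.16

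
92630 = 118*785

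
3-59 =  - 56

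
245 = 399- 154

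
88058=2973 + 85085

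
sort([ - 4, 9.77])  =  [-4, 9.77]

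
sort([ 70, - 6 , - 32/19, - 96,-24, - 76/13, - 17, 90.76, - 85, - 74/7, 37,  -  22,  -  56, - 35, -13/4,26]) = [-96, - 85,- 56,  -  35, - 24,-22, - 17,-74/7,-6, - 76/13, - 13/4,-32/19, 26,  37, 70,90.76]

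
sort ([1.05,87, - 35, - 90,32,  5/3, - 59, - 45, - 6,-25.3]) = [ - 90, - 59, - 45, - 35, - 25.3, - 6,1.05, 5/3, 32,87 ] 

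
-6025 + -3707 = -9732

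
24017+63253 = 87270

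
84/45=1 + 13/15 = 1.87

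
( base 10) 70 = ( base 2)1000110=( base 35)20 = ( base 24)2M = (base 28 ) 2e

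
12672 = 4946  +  7726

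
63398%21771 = 19856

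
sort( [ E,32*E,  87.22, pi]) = [ E,pi, 32*E , 87.22]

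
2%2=0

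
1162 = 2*581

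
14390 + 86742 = 101132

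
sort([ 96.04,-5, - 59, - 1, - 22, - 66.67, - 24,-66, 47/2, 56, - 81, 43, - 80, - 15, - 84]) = [ - 84, - 81, - 80, - 66.67, - 66, - 59, - 24, - 22, - 15,-5, - 1, 47/2,  43, 56, 96.04 ] 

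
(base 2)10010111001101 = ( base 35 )7VH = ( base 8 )22715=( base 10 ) 9677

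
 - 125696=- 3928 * 32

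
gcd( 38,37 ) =1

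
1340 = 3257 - 1917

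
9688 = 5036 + 4652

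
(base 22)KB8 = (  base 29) bnc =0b10011011001010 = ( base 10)9930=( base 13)469b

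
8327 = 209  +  8118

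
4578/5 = 4578/5= 915.60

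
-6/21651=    - 2/7217 =- 0.00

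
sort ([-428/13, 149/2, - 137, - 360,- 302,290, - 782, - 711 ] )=[ - 782, - 711, - 360, - 302,-137, - 428/13,149/2,290] 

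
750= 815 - 65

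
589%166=91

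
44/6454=22/3227 = 0.01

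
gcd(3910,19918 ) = 46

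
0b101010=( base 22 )1K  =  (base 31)1b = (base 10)42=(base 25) 1H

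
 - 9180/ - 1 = 9180/1 = 9180.00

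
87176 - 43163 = 44013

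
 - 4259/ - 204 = 20  +  179/204 = 20.88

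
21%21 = 0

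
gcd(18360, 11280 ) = 120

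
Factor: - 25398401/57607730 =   -  2^( - 1)* 5^(-1 )*7^1*17^( - 1) *107^(-1)*283^1*3167^( - 1)*12821^1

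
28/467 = 28/467 = 0.06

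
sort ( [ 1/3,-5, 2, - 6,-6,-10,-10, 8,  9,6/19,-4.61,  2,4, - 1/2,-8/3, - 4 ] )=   [ - 10,  -  10, - 6  , - 6,-5, - 4.61,-4,-8/3,- 1/2,  6/19,  1/3,2,2,4, 8,9 ]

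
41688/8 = 5211 = 5211.00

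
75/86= 75/86 = 0.87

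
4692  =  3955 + 737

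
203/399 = 29/57 = 0.51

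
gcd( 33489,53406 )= 9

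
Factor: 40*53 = 2^3*5^1*53^1 = 2120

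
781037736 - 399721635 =381316101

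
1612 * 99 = 159588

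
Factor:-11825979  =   - 3^1*11^1*23^1*15581^1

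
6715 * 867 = 5821905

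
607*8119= 4928233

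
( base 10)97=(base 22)49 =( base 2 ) 1100001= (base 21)4d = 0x61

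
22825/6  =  22825/6 = 3804.17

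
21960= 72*305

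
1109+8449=9558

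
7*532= 3724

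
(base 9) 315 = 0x101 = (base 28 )95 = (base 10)257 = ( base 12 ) 195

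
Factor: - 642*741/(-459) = 2^1*3^(  -  1)*13^1*17^( - 1)*19^1*107^1 =52858/51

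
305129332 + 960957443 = 1266086775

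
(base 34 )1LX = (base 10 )1903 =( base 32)1RF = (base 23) 3dh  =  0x76f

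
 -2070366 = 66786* (-31 ) 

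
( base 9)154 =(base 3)11211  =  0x82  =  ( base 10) 130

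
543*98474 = 53471382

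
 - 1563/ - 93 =521/31 = 16.81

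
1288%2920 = 1288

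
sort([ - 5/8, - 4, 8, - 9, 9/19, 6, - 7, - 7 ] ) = [ - 9, - 7, - 7, -4, - 5/8, 9/19, 6, 8]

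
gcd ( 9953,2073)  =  1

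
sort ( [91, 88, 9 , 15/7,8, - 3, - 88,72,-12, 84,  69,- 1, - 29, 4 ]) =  [-88, - 29, - 12, - 3, - 1, 15/7, 4, 8, 9, 69, 72, 84,  88, 91] 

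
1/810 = 1/810 = 0.00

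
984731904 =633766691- - 350965213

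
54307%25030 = 4247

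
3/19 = 3/19 =0.16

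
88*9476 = 833888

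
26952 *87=2344824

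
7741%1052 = 377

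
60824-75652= - 14828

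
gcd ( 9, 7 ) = 1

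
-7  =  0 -7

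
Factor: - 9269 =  - 13^1*23^1*31^1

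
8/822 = 4/411 = 0.01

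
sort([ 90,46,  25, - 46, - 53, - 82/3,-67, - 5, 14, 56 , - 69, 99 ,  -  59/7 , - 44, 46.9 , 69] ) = [ - 69,  -  67 , - 53, -46, - 44, - 82/3, - 59/7, - 5 , 14,25, 46, 46.9,56 , 69, 90 , 99]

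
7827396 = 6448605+1378791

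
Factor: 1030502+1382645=11^1*219377^1= 2413147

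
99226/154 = 49613/77  =  644.32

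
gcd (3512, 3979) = 1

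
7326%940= 746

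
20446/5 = 20446/5 = 4089.20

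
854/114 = 427/57 = 7.49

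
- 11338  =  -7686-3652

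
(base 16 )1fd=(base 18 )1a5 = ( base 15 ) 23E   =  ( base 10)509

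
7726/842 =9 + 74/421  =  9.18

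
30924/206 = 150 + 12/103 = 150.12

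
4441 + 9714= 14155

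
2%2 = 0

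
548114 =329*1666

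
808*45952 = 37129216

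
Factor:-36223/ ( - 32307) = 3^( - 1 )*11^( - 1 )*37^1 = 37/33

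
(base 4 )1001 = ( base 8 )101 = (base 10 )65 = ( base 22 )2l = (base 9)72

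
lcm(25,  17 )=425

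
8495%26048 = 8495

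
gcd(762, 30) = 6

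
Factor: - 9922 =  - 2^1*11^2 * 41^1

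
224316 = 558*402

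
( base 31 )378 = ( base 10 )3108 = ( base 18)9AC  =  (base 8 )6044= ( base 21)710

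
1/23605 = 1/23605 =0.00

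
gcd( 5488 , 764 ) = 4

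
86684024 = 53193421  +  33490603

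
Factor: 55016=2^3*13^1*23^2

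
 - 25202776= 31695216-56897992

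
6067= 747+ 5320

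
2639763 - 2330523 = 309240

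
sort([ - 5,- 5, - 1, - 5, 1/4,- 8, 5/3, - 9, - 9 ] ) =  [-9, - 9 ,-8,-5, - 5 , - 5,  -  1,1/4,5/3]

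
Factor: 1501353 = 3^2 * 7^1 * 23831^1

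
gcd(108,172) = 4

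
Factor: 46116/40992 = 9/8 = 2^(-3 )*3^2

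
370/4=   92 + 1/2 = 92.50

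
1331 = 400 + 931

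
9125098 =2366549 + 6758549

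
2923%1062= 799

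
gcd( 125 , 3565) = 5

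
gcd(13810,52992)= 2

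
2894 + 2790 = 5684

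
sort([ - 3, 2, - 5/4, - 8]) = [ - 8,-3, - 5/4, 2 ]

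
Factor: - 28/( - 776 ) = 7/194 = 2^( - 1)*7^1 * 97^( - 1)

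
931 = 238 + 693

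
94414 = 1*94414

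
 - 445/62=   -  445/62 = - 7.18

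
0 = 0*82014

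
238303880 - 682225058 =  - 443921178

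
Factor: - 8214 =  - 2^1*3^1*37^2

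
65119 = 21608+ 43511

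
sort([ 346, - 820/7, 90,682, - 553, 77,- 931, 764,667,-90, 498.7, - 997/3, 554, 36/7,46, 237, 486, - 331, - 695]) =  [ - 931, - 695,  -  553,-997/3, - 331, - 820/7, - 90, 36/7, 46, 77, 90, 237  ,  346,486,498.7,554, 667, 682,764] 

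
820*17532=14376240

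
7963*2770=22057510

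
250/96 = 2+29/48 = 2.60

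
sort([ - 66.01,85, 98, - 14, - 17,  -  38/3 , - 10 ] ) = [ - 66.01,- 17,-14, - 38/3,-10, 85, 98]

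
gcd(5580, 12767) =1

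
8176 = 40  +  8136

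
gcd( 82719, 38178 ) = 6363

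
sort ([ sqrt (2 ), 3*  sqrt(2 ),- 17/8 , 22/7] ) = [-17/8,sqrt( 2) , 22/7,  3*sqrt( 2)]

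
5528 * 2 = 11056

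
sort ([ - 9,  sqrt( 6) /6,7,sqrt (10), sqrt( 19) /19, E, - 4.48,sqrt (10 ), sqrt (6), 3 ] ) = [ - 9, - 4.48,sqrt(19)/19, sqrt(6) /6,  sqrt(6 ),E,3, sqrt( 10),sqrt( 10 ), 7 ]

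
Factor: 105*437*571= 26200335 = 3^1  *5^1 * 7^1 * 19^1*23^1*571^1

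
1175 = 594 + 581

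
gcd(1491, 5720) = 1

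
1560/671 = 2 + 218/671 = 2.32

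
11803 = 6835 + 4968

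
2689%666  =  25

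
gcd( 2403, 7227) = 9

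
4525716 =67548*67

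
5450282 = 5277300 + 172982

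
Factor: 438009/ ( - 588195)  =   - 146003/196065 = - 3^(-2 )*5^( - 1)*11^1*13^1*1021^1*4357^( - 1) 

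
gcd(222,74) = 74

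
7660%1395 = 685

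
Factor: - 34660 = - 2^2*5^1 * 1733^1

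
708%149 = 112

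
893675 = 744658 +149017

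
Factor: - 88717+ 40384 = -48333 = - 3^1*16111^1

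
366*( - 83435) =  - 30537210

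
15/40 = 3/8 = 0.38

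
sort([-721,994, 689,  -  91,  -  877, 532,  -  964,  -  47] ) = [  -  964 , - 877, - 721,- 91, - 47, 532, 689,994] 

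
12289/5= 2457  +  4/5 = 2457.80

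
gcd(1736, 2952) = 8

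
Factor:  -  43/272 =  - 2^( - 4)*17^(-1)*43^1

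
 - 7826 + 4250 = -3576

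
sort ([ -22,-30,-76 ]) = [ - 76, - 30, - 22] 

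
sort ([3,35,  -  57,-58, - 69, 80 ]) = [ -69,-58, - 57,3, 35, 80 ] 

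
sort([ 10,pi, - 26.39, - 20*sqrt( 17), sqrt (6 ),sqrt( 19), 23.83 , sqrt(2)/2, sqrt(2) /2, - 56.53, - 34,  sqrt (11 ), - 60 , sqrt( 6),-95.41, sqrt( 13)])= [-95.41, - 20 * sqrt(17 ), - 60,-56.53, -34, - 26.39, sqrt ( 2) /2, sqrt(2)/2,sqrt( 6 ),sqrt( 6 ),pi, sqrt (11 ), sqrt( 13 ), sqrt(19), 10, 23.83 ]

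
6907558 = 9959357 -3051799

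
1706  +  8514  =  10220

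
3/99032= 3/99032 = 0.00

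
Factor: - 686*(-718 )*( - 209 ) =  - 102942532 = -2^2*7^3 * 11^1*19^1*359^1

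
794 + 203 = 997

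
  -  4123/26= - 4123/26 = -158.58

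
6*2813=16878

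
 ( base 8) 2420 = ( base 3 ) 1210000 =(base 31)1ap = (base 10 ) 1296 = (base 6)10000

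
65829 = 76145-10316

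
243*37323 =9069489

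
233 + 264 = 497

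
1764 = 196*9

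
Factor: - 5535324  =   -2^2*3^3 *107^1*479^1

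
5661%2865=2796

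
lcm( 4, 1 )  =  4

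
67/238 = 67/238 = 0.28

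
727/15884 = 727/15884 = 0.05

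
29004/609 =9668/203=47.63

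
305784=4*76446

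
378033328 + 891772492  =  1269805820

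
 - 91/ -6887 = 91/6887=0.01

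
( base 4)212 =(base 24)1E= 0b100110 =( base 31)17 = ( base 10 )38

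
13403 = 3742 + 9661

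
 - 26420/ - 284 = 93 + 2/71 = 93.03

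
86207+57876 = 144083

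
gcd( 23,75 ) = 1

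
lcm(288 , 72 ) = 288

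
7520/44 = 1880/11= 170.91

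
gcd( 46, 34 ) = 2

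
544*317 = 172448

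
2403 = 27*89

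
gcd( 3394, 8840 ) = 2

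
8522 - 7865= 657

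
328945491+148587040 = 477532531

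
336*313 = 105168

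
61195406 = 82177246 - 20981840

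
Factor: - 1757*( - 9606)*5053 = 85283230326 = 2^1 * 3^1*7^1*31^1 * 163^1 * 251^1*1601^1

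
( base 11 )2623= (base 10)3413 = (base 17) bdd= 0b110101010101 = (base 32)3al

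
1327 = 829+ 498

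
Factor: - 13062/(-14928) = 2^( - 3 )*7^1 = 7/8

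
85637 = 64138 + 21499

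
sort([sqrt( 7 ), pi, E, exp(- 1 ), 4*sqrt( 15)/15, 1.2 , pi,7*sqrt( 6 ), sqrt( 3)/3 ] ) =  [exp( - 1), sqrt(3) /3, 4*sqrt( 15) /15, 1.2 , sqrt(7), E  ,  pi,pi, 7*sqrt( 6)]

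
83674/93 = 83674/93 = 899.72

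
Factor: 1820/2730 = 2/3  =  2^1*3^(- 1)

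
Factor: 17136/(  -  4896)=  - 7/2 = - 2^( - 1 )*7^1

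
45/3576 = 15/1192=0.01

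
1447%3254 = 1447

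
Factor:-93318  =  -2^1 * 3^1*103^1*151^1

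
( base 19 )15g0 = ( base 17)1e09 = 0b10001100001000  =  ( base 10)8968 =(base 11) 6813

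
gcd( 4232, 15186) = 2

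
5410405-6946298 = - 1535893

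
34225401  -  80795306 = - 46569905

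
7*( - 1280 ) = -8960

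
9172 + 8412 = 17584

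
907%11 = 5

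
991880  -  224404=767476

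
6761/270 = 25+11/270=25.04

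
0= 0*71651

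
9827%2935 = 1022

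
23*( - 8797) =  - 202331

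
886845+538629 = 1425474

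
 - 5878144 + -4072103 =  - 9950247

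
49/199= 49/199 = 0.25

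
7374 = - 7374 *( - 1) 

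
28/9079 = 4/1297 = 0.00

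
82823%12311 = 8957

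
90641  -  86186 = 4455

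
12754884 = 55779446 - 43024562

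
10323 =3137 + 7186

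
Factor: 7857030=2^1*3^1*5^1* 23^1*59^1*193^1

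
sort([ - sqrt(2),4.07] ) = [ -sqrt( 2) , 4.07]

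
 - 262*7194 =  - 1884828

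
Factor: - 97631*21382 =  - 2087546042 = - 2^1*17^1 * 5743^1*10691^1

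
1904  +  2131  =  4035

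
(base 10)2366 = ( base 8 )4476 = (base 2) 100100111110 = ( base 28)30E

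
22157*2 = 44314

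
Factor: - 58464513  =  -3^2*17^1*211^1*1811^1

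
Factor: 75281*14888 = 2^3* 83^1 *907^1*1861^1= 1120783528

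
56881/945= 56881/945 = 60.19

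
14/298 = 7/149 =0.05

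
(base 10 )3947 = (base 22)839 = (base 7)14336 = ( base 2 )111101101011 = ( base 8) 7553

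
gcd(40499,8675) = 1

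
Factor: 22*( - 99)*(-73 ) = 158994   =  2^1 * 3^2*11^2*73^1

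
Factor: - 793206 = - 2^1*3^3*37^1*397^1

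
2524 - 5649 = -3125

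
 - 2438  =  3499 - 5937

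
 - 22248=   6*(-3708) 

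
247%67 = 46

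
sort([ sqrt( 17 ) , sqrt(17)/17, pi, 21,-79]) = [-79,sqrt( 17 ) /17, pi,  sqrt(17 ), 21] 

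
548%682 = 548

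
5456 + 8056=13512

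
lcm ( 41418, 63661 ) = 3437694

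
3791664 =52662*72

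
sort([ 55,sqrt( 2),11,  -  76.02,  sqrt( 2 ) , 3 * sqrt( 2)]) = [-76.02, sqrt( 2), sqrt(2 ) , 3*sqrt(2 ),11, 55 ] 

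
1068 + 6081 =7149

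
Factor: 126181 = 11^1* 11471^1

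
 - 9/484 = -9/484 = - 0.02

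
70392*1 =70392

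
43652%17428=8796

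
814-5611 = -4797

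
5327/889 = 5 + 126/127= 5.99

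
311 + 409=720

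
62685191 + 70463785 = 133148976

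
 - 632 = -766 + 134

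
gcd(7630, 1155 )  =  35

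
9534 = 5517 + 4017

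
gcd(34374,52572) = 2022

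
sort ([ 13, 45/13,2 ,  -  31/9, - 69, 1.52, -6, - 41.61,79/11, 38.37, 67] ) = [ - 69  , - 41.61, - 6, - 31/9, 1.52,2,45/13,79/11,13,  38.37, 67]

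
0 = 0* 539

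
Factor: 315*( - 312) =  - 98280   =  - 2^3*3^3*5^1 * 7^1*13^1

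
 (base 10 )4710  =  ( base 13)21b4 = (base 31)4RT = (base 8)11146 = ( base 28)606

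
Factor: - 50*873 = - 2^1 * 3^2*5^2*97^1= - 43650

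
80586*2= 161172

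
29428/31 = 949 + 9/31 = 949.29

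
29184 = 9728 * 3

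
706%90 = 76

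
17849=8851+8998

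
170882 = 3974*43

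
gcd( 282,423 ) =141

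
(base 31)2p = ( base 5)322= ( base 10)87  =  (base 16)57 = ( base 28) 33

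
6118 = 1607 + 4511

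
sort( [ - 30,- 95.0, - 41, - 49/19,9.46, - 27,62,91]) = [  -  95.0,-41, - 30,-27,-49/19,9.46, 62, 91 ] 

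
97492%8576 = 3156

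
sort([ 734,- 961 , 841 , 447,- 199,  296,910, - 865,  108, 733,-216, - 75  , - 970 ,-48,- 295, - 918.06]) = [  -  970 ,-961,  -  918.06 ,-865, - 295, - 216 , - 199,  -  75, - 48, 108,296,447, 733  ,  734,841, 910]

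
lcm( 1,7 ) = 7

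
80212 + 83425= 163637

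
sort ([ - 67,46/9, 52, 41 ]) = [- 67,46/9, 41,  52]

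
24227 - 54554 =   -  30327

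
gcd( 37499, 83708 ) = 1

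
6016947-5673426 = 343521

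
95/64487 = 95/64487=0.00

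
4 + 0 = 4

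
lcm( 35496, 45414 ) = 3088152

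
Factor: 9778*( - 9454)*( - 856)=2^5*29^1*107^1 * 163^1*4889^1 = 79129677472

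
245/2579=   245/2579 = 0.09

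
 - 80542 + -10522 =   -  91064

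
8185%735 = 100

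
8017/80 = 8017/80 = 100.21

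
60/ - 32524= - 15/8131  =  - 0.00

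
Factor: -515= -5^1*103^1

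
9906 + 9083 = 18989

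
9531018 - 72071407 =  - 62540389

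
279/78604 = 279/78604 = 0.00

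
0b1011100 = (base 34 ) 2o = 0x5c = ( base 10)92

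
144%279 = 144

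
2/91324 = 1/45662 = 0.00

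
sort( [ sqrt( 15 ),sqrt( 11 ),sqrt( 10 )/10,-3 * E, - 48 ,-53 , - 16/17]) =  [ - 53, - 48,  -  3 * E,  -  16/17, sqrt(10 ) /10,sqrt( 11 ),  sqrt( 15 )]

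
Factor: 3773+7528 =11301 =3^1 * 3767^1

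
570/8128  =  285/4064 = 0.07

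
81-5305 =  -5224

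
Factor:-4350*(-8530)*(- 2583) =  - 95843506500 = - 2^2*3^3* 5^3 * 7^1*29^1*41^1*853^1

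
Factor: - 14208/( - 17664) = 37/46 = 2^(-1 )*23^ ( - 1 )*37^1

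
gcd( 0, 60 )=60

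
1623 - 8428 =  - 6805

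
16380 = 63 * 260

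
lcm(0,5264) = 0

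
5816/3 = 5816/3 = 1938.67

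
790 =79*10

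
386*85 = 32810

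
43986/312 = 140 + 51/52 = 140.98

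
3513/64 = 54+57/64 = 54.89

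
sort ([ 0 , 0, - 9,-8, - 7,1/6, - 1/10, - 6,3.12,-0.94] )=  [ - 9, - 8  , - 7 ,  -  6,-0.94, - 1/10, 0  ,  0, 1/6, 3.12 ]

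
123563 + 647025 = 770588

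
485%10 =5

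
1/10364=1/10364=0.00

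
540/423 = 1 + 13/47 =1.28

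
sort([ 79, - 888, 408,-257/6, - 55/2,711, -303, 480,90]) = [ - 888,-303,-257/6,  -  55/2, 79, 90, 408, 480,  711] 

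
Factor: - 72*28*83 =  - 167328 = - 2^5*3^2 * 7^1*83^1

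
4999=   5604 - 605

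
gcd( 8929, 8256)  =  1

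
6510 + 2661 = 9171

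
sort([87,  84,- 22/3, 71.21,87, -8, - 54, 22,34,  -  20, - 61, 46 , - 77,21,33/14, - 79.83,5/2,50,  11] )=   [  -  79.83, - 77, - 61,-54 , - 20,-8, - 22/3, 33/14,5/2,11,21,22, 34,46,50,71.21,84,87,87 ] 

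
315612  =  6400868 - 6085256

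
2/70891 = 2/70891 = 0.00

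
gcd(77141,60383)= 1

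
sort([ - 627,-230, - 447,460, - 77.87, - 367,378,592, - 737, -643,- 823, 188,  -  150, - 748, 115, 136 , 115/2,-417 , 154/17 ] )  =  [- 823, - 748, - 737, - 643, - 627, - 447, - 417, - 367, - 230, - 150 , - 77.87,154/17,115/2 , 115, 136, 188, 378,  460, 592]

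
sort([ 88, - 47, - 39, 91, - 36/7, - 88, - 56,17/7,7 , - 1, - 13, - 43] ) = [- 88, - 56,-47,  -  43 ,- 39, - 13, - 36/7, - 1,17/7,  7,  88, 91 ] 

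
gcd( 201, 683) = 1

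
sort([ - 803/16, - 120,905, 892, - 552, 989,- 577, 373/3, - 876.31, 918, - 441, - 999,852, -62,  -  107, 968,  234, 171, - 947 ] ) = [ - 999 , - 947, - 876.31, - 577,- 552, - 441, - 120, - 107, - 62,- 803/16  ,  373/3, 171, 234, 852, 892, 905, 918,  968 , 989]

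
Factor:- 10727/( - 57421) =17/91= 7^( - 1) * 13^(-1 ) *17^1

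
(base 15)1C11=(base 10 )6091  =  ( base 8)13713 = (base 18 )10e7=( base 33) 5jj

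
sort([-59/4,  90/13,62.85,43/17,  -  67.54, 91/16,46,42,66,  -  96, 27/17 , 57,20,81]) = [-96,  -  67.54, - 59/4,  27/17,43/17,91/16 , 90/13,20, 42,46,57,62.85,66,81 ]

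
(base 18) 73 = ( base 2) 10000001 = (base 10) 129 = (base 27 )4l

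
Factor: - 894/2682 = -1/3 = -3^(-1 )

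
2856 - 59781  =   - 56925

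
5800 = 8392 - 2592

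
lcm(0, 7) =0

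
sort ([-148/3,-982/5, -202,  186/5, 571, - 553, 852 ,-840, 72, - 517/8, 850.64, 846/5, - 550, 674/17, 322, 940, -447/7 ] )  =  [- 840, - 553,  -  550, - 202,- 982/5,  -  517/8, - 447/7,- 148/3, 186/5, 674/17,72, 846/5,322,571, 850.64, 852,940]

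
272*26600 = 7235200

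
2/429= 2/429 = 0.00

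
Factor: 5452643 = 7^1*587^1*1327^1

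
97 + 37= 134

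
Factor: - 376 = - 2^3*47^1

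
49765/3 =16588 + 1/3=16588.33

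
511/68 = 511/68 = 7.51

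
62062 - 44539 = 17523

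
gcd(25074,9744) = 42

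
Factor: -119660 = - 2^2*5^1*31^1*193^1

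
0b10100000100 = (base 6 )5540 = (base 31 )1ad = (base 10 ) 1284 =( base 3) 1202120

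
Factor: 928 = 2^5*29^1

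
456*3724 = 1698144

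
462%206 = 50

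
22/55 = 2/5=0.40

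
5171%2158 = 855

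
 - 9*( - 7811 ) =70299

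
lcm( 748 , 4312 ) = 73304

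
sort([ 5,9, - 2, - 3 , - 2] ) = [ - 3 , - 2, -2,  5, 9 ]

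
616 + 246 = 862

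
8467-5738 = 2729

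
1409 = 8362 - 6953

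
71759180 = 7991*8980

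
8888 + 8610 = 17498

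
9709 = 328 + 9381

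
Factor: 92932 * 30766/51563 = 2859145912/51563 = 2^3*7^1*3319^1 * 15383^1*51563^ ( - 1) 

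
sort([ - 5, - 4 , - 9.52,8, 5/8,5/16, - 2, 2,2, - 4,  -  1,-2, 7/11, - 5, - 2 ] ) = [ - 9.52, - 5, - 5, - 4, - 4, - 2 , - 2, - 2, - 1,5/16,5/8 , 7/11, 2, 2,8] 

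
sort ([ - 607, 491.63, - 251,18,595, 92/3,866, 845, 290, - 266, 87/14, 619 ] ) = [ - 607 ,-266, - 251, 87/14, 18, 92/3, 290, 491.63, 595, 619, 845,866]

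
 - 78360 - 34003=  - 112363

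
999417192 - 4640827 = 994776365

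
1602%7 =6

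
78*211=16458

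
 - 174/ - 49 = 3 + 27/49  =  3.55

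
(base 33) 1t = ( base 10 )62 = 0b111110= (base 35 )1R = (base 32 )1u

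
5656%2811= 34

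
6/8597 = 6/8597 =0.00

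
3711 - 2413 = 1298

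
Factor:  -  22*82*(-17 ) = 2^2 * 11^1*17^1*41^1 = 30668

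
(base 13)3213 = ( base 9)10466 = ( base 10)6945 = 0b1101100100001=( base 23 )D2M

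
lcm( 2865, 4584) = 22920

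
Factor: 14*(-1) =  -14 = - 2^1*7^1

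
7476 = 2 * 3738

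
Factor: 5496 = 2^3*3^1*229^1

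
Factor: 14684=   2^2*3671^1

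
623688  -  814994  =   - 191306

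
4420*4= 17680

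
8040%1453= 775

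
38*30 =1140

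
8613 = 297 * 29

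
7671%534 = 195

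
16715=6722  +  9993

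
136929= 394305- 257376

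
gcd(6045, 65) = 65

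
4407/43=102+21/43 = 102.49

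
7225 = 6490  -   - 735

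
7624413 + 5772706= 13397119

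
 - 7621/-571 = 7621/571 = 13.35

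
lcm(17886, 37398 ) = 411378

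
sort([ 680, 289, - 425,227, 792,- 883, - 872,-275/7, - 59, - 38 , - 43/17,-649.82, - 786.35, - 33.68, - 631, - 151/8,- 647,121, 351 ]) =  [ - 883,-872,-786.35, -649.82, - 647,- 631, - 425,-59, - 275/7,- 38, - 33.68, - 151/8, - 43/17,121, 227, 289 , 351, 680, 792] 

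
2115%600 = 315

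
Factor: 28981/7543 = 73/19 = 19^( - 1 )*73^1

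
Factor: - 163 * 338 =-2^1*13^2*163^1 =- 55094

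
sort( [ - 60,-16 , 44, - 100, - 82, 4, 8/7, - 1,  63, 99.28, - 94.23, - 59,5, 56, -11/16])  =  [ - 100 , - 94.23, - 82 , - 60, - 59  , - 16, - 1 , - 11/16,8/7,  4,5,44,  56,  63, 99.28]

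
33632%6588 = 692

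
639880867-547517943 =92362924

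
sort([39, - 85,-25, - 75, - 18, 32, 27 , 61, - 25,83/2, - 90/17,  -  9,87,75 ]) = [ - 85,-75,- 25,  -  25, - 18, - 9, -90/17, 27, 32,39,83/2,61,75,87] 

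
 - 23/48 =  - 1+25/48 = - 0.48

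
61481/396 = 155 + 101/396 = 155.26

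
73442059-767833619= - 694391560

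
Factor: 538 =2^1*269^1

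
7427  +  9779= 17206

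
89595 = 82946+6649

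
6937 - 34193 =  - 27256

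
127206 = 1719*74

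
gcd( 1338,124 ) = 2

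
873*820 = 715860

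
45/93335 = 9/18667 = 0.00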